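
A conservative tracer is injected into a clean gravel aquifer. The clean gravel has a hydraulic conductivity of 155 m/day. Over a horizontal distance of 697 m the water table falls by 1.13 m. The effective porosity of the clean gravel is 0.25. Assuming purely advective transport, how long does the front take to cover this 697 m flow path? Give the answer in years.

1.90

Hydraulic gradient i = Δh / L = 1.13 / 697 = 0.001621.
Darcy flux q = K · i = 155.0 × 0.001621 = 0.2513 m/day.
Seepage velocity v = q / n_e = 0.2513 / 0.25 = 1.005 m/day.
Travel time t = L / v = 697 / 1.005 = 693.4 days = 1.898 years.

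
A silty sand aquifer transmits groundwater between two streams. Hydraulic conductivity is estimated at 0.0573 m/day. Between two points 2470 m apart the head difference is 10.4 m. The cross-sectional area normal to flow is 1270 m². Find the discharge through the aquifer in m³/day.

0.306

Hydraulic gradient i = Δh / L = 10.4 / 2470 = 0.004211.
Darcy's law: Q = K · A · i = 0.05730 × 1270 × 0.004211 = 0.3064 m³/day.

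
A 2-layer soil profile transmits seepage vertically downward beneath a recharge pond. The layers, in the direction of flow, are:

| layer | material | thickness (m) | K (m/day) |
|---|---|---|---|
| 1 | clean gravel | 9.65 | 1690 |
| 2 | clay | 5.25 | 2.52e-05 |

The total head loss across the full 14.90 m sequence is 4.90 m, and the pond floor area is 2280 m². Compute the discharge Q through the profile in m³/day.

Flow is perpendicular to layering, so the layers act in series and the equivalent K is the thickness-weighted harmonic mean.
Total thickness L = 9.65 + 5.25 = 14.90 m.
Σ(b_i/K_i) = 9.65/1690 + 5.25/2.52e-05 = 2.083e+05 d.
K_eq = L / Σ(b_i/K_i) = 14.90 / 2.083e+05 = 7.152e-05 m/day.
Q = K_eq · A · (Δh/L) = 7.152e-05 × 2280 × (4.90/14.90) = 0.05363 m³/day.

0.0536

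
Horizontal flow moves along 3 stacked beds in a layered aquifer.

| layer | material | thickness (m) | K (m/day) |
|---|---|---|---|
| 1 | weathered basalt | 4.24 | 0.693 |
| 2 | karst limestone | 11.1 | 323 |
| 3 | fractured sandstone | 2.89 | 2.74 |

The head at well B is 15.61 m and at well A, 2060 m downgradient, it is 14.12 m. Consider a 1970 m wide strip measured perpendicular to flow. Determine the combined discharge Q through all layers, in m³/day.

Flow is parallel to layering, so each bed carries its own Darcy discharge and the transmissivities add.
Σ(K_i·b_i) = 0.693×4.24 + 323×11.1 + 2.74×2.89 = 3596 m²/day.
Hydraulic gradient i = (15.61 − 14.12) / 2060 = 1.49 / 2060 = 0.0007233.
Q = Σ(K_i·b_i) · W · i = 3596 × 1970 × 0.0007233 = 5124 m³/day.

5120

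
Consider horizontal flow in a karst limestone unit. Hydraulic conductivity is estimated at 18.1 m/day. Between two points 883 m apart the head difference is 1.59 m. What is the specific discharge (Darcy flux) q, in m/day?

Hydraulic gradient i = Δh / L = 1.59 / 883 = 0.001801.
Specific discharge q = K · i = 18.10 × 0.001801 = 0.03259 m/day.

0.0326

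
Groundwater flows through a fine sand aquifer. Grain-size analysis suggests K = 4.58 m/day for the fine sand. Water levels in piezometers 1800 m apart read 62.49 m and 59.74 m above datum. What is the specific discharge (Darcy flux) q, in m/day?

Hydraulic gradient i = (62.49 − 59.74) / 1800 = 2.75 / 1800 = 0.001528.
Specific discharge q = K · i = 4.580 × 0.001528 = 0.006997 m/day.

0.00700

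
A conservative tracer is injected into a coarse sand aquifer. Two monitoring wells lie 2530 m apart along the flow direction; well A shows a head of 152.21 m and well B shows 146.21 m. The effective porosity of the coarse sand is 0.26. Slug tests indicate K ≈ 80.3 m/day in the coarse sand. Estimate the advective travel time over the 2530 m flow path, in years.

9.46

Hydraulic gradient i = (152.21 − 146.21) / 2530 = 6 / 2530 = 0.002372.
Darcy flux q = K · i = 80.30 × 0.002372 = 0.1904 m/day.
Seepage velocity v = q / n_e = 0.1904 / 0.26 = 0.7324 m/day.
Travel time t = L / v = 2530 / 0.7324 = 3454 days = 9.457 years.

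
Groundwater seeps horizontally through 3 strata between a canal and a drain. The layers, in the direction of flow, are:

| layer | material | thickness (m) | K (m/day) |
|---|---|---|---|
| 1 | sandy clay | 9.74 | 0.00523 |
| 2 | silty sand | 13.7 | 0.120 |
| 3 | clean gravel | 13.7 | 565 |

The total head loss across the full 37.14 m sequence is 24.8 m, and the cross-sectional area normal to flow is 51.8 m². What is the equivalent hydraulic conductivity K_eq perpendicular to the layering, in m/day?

Flow is perpendicular to layering, so the layers act in series and the equivalent K is the thickness-weighted harmonic mean.
Total thickness L = 9.74 + 13.7 + 13.7 = 37.14 m.
Σ(b_i/K_i) = 9.74/0.00523 + 13.7/0.120 + 13.7/565 = 1977 d.
K_eq = L / Σ(b_i/K_i) = 37.14 / 1977 = 0.01879 m/day.

0.0188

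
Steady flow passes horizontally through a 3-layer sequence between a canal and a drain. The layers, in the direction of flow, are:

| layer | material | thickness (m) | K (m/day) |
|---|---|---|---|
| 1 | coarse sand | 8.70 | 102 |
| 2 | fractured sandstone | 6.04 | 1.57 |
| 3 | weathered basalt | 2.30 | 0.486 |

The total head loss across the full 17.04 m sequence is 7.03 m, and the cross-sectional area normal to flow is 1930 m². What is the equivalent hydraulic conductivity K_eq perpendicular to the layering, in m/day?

1.97

Flow is perpendicular to layering, so the layers act in series and the equivalent K is the thickness-weighted harmonic mean.
Total thickness L = 8.70 + 6.04 + 2.30 = 17.04 m.
Σ(b_i/K_i) = 8.70/102 + 6.04/1.57 + 2.30/0.486 = 8.665 d.
K_eq = L / Σ(b_i/K_i) = 17.04 / 8.665 = 1.967 m/day.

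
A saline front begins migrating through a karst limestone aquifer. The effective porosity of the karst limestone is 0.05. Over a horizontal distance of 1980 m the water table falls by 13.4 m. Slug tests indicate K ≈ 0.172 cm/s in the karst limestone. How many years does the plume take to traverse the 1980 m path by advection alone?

0.270

Convert K: 0.172 cm/s × 864 = 148.6 m/day.
Hydraulic gradient i = Δh / L = 13.4 / 1980 = 0.006768.
Darcy flux q = K · i = 148.6 × 0.006768 = 1.006 m/day.
Seepage velocity v = q / n_e = 1.006 / 0.05 = 20.11 m/day.
Travel time t = L / v = 1980 / 20.11 = 98.44 days = 0.2695 years.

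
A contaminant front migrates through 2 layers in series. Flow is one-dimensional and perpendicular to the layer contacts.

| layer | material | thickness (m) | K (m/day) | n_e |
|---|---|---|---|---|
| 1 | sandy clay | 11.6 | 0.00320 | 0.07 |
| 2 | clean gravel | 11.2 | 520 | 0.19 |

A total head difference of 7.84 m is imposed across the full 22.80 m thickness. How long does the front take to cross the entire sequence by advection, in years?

3.72

With flow normal to the layers, continuity requires the same specific discharge q through every layer.
Σ(b_i/K_i) = 11.6/0.00320 + 11.2/520 = 3625 d.
q = Δh / Σ(b_i/K_i) = 7.84 / 3625 = 0.002163 m/day.
In each layer the seepage velocity is v_i = q/n_i, so the layer transit time is t_i = b_i·n_i / q:
  layer 1 (sandy clay): t_1 = 11.6 × 0.07 / 0.002163 = 375.4 d
  layer 2 (clean gravel): t_2 = 11.2 × 0.19 / 0.002163 = 983.9 d
Total t = Σ t_i = 1359 days = 3.722 years.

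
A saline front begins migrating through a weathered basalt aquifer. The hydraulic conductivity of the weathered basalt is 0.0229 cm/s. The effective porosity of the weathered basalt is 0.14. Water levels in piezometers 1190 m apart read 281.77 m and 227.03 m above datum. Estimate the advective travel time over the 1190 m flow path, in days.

Convert K: 0.0229 cm/s × 864 = 19.79 m/day.
Hydraulic gradient i = (281.77 − 227.03) / 1190 = 54.74 / 1190 = 0.04600.
Darcy flux q = K · i = 19.79 × 0.04600 = 0.9101 m/day.
Seepage velocity v = q / n_e = 0.9101 / 0.14 = 6.501 m/day.
Travel time t = L / v = 1190 / 6.501 = 183.0 days.

183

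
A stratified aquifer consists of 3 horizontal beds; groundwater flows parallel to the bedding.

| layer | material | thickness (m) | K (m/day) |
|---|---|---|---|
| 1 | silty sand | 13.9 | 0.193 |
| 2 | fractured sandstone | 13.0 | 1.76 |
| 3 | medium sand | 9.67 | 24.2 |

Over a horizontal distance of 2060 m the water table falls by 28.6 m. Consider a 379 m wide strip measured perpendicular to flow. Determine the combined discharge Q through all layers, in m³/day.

Flow is parallel to layering, so each bed carries its own Darcy discharge and the transmissivities add.
Σ(K_i·b_i) = 0.193×13.9 + 1.76×13.0 + 24.2×9.67 = 259.6 m²/day.
Hydraulic gradient i = Δh / L = 28.6 / 2060 = 0.01388.
Q = Σ(K_i·b_i) · W · i = 259.6 × 379 × 0.01388 = 1366 m³/day.

1370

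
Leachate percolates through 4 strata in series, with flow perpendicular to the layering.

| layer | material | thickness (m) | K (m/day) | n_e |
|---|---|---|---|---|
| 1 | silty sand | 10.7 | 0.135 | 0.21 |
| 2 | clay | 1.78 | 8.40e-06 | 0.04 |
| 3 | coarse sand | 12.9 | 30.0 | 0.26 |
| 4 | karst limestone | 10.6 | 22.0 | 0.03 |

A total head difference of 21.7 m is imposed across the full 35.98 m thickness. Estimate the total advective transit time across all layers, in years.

With flow normal to the layers, continuity requires the same specific discharge q through every layer.
Σ(b_i/K_i) = 10.7/0.135 + 1.78/8.40e-06 + 12.9/30.0 + 10.6/22.0 = 2.120e+05 d.
q = Δh / Σ(b_i/K_i) = 21.7 / 2.120e+05 = 0.0001024 m/day.
In each layer the seepage velocity is v_i = q/n_i, so the layer transit time is t_i = b_i·n_i / q:
  layer 1 (silty sand): t_1 = 10.7 × 0.21 / 0.0001024 = 21951 d
  layer 2 (clay): t_2 = 1.78 × 0.04 / 0.0001024 = 695.5 d
  layer 3 (coarse sand): t_3 = 12.9 × 0.26 / 0.0001024 = 32765 d
  layer 4 (karst limestone): t_4 = 10.6 × 0.03 / 0.0001024 = 3107 d
Total t = Σ t_i = 58518 days = 160.2 years.

160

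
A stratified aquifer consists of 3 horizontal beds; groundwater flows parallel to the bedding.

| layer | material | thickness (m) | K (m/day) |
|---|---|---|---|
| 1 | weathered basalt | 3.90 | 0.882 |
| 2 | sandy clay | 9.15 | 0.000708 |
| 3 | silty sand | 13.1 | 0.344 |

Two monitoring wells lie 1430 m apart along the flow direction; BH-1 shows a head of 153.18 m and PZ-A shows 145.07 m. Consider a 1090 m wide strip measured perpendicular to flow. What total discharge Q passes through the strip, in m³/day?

49.2

Flow is parallel to layering, so each bed carries its own Darcy discharge and the transmissivities add.
Σ(K_i·b_i) = 0.882×3.90 + 0.000708×9.15 + 0.344×13.1 = 7.953 m²/day.
Hydraulic gradient i = (153.18 − 145.07) / 1430 = 8.11 / 1430 = 0.005671.
Q = Σ(K_i·b_i) · W · i = 7.953 × 1090 × 0.005671 = 49.16 m³/day.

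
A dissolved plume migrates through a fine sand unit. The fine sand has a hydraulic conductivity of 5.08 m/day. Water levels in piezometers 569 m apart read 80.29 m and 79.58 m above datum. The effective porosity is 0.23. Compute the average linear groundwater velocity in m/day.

Hydraulic gradient i = (80.29 − 79.58) / 569 = 0.71 / 569 = 0.001248.
Darcy flux q = K · i = 5.080 × 0.001248 = 0.006339 m/day.
Seepage velocity v = q / n_e = 0.006339 / 0.23 = 0.02756 m/day.

0.0276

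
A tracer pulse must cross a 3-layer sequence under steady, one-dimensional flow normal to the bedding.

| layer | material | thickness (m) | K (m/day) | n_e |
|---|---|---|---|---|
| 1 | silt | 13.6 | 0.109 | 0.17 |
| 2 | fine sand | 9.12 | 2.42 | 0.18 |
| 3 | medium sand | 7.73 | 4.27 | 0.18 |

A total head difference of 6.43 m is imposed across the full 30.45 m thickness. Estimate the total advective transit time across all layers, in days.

With flow normal to the layers, continuity requires the same specific discharge q through every layer.
Σ(b_i/K_i) = 13.6/0.109 + 9.12/2.42 + 7.73/4.27 = 130.3 d.
q = Δh / Σ(b_i/K_i) = 6.43 / 130.3 = 0.04933 m/day.
In each layer the seepage velocity is v_i = q/n_i, so the layer transit time is t_i = b_i·n_i / q:
  layer 1 (silt): t_1 = 13.6 × 0.17 / 0.04933 = 46.87 d
  layer 2 (fine sand): t_2 = 9.12 × 0.18 / 0.04933 = 33.28 d
  layer 3 (medium sand): t_3 = 7.73 × 0.18 / 0.04933 = 28.21 d
Total t = Σ t_i = 108.4 days.

108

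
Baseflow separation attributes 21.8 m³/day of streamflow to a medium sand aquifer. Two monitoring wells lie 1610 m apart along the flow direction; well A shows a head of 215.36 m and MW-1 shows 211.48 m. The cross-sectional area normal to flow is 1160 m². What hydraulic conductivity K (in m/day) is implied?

Hydraulic gradient i = (215.36 − 211.48) / 1610 = 3.88 / 1610 = 0.002410.
From Q = K·A·i, K = Q / (A·i) = 21.8 / (1160 × 0.002410) = 7.798 m/day.

7.80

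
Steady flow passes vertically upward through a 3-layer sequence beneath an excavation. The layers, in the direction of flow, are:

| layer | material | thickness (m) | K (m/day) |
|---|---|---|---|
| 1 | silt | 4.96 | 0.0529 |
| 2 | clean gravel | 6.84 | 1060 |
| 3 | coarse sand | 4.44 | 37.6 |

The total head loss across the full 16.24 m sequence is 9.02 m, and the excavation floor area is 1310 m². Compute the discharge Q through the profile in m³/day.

126

Flow is perpendicular to layering, so the layers act in series and the equivalent K is the thickness-weighted harmonic mean.
Total thickness L = 4.96 + 6.84 + 4.44 = 16.24 m.
Σ(b_i/K_i) = 4.96/0.0529 + 6.84/1060 + 4.44/37.6 = 93.89 d.
K_eq = L / Σ(b_i/K_i) = 16.24 / 93.89 = 0.1730 m/day.
Q = K_eq · A · (Δh/L) = 0.1730 × 1310 × (9.02/16.24) = 125.9 m³/day.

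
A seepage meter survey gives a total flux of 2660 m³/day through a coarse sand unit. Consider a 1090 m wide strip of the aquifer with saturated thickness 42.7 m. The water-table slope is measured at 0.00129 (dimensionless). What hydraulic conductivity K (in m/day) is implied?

Cross-sectional area A = 1090 × 42.7 = 46543 m².
Hydraulic gradient i = 0.00129.
From Q = K·A·i, K = Q / (A·i) = 2660 / (46543 × 0.001290) = 44.30 m/day.

44.3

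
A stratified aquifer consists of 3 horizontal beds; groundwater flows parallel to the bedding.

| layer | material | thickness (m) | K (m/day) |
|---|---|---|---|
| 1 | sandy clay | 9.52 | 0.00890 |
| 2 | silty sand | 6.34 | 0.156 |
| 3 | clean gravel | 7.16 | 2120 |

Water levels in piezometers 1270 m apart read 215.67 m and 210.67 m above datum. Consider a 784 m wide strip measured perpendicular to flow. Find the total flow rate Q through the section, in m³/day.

Flow is parallel to layering, so each bed carries its own Darcy discharge and the transmissivities add.
Σ(K_i·b_i) = 0.00890×9.52 + 0.156×6.34 + 2120×7.16 = 15180 m²/day.
Hydraulic gradient i = (215.67 − 210.67) / 1270 = 5 / 1270 = 0.003937.
Q = Σ(K_i·b_i) · W · i = 15180 × 784 × 0.003937 = 46856 m³/day.

46900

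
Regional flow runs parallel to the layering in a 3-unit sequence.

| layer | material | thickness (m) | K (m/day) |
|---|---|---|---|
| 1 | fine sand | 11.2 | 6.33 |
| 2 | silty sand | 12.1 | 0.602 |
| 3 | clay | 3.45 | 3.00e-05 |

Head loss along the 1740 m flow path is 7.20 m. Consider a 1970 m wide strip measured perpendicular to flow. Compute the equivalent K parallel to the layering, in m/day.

2.92

Flow is parallel to layering, so each bed carries its own Darcy discharge and the transmissivities add.
Σ(K_i·b_i) = 6.33×11.2 + 0.602×12.1 + 3.00e-05×3.45 = 78.18 m²/day.
Total thickness b = 26.75 m, so K_eq = Σ(K_i·b_i)/b = 2.923 m/day.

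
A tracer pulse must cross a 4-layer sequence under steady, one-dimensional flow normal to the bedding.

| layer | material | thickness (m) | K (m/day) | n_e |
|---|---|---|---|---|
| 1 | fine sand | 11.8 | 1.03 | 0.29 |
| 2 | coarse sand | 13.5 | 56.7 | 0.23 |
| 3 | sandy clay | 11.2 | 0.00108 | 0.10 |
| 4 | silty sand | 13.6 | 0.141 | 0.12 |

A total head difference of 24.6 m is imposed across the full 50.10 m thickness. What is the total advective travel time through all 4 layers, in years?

10.8

With flow normal to the layers, continuity requires the same specific discharge q through every layer.
Σ(b_i/K_i) = 11.8/1.03 + 13.5/56.7 + 11.2/0.00108 + 13.6/0.141 = 10479 d.
q = Δh / Σ(b_i/K_i) = 24.6 / 10479 = 0.002348 m/day.
In each layer the seepage velocity is v_i = q/n_i, so the layer transit time is t_i = b_i·n_i / q:
  layer 1 (fine sand): t_1 = 11.8 × 0.29 / 0.002348 = 1458 d
  layer 2 (coarse sand): t_2 = 13.5 × 0.23 / 0.002348 = 1323 d
  layer 3 (sandy clay): t_3 = 11.2 × 0.10 / 0.002348 = 477.1 d
  layer 4 (silty sand): t_4 = 13.6 × 0.12 / 0.002348 = 695.2 d
Total t = Σ t_i = 3952 days = 10.82 years.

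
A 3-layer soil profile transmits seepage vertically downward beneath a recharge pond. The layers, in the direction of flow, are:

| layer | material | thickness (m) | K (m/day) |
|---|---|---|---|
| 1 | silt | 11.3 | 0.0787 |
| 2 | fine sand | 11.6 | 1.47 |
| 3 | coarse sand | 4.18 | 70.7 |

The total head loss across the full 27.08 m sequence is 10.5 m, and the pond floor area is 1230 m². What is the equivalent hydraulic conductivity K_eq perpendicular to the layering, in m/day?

0.179

Flow is perpendicular to layering, so the layers act in series and the equivalent K is the thickness-weighted harmonic mean.
Total thickness L = 11.3 + 11.6 + 4.18 = 27.08 m.
Σ(b_i/K_i) = 11.3/0.0787 + 11.6/1.47 + 4.18/70.7 = 151.5 d.
K_eq = L / Σ(b_i/K_i) = 27.08 / 151.5 = 0.1787 m/day.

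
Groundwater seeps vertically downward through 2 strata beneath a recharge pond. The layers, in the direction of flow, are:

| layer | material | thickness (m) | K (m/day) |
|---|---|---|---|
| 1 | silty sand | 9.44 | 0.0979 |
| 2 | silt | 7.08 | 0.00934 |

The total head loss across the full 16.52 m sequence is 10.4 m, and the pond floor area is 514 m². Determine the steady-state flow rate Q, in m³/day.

Flow is perpendicular to layering, so the layers act in series and the equivalent K is the thickness-weighted harmonic mean.
Total thickness L = 9.44 + 7.08 = 16.52 m.
Σ(b_i/K_i) = 9.44/0.0979 + 7.08/0.00934 = 854.5 d.
K_eq = L / Σ(b_i/K_i) = 16.52 / 854.5 = 0.01933 m/day.
Q = K_eq · A · (Δh/L) = 0.01933 × 514 × (10.4/16.52) = 6.256 m³/day.

6.26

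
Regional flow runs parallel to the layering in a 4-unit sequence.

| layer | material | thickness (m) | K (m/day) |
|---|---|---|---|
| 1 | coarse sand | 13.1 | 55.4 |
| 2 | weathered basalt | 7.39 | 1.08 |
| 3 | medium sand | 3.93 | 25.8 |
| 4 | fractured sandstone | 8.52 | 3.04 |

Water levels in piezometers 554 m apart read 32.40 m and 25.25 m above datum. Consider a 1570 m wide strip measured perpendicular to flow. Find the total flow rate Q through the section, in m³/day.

17400

Flow is parallel to layering, so each bed carries its own Darcy discharge and the transmissivities add.
Σ(K_i·b_i) = 55.4×13.1 + 1.08×7.39 + 25.8×3.93 + 3.04×8.52 = 861.0 m²/day.
Hydraulic gradient i = (32.40 − 25.25) / 554 = 7.15 / 554 = 0.01291.
Q = Σ(K_i·b_i) · W · i = 861.0 × 1570 × 0.01291 = 17446 m³/day.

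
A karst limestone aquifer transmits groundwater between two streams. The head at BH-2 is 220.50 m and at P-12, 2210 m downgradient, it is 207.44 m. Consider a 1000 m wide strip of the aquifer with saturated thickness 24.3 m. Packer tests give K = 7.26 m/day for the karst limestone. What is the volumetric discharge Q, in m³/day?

1040

Cross-sectional area A = 1000 × 24.3 = 24300 m².
Hydraulic gradient i = (220.50 − 207.44) / 2210 = 13.06 / 2210 = 0.005910.
Darcy's law: Q = K · A · i = 7.260 × 24300 × 0.005910 = 1043 m³/day.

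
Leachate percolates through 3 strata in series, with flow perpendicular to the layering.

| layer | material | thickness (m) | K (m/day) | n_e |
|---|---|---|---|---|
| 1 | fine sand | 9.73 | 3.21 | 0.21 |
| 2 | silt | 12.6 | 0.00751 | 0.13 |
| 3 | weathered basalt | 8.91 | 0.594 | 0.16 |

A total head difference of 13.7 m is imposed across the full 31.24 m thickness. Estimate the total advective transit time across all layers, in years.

1.73

With flow normal to the layers, continuity requires the same specific discharge q through every layer.
Σ(b_i/K_i) = 9.73/3.21 + 12.6/0.00751 + 8.91/0.594 = 1696 d.
q = Δh / Σ(b_i/K_i) = 13.7 / 1696 = 0.008079 m/day.
In each layer the seepage velocity is v_i = q/n_i, so the layer transit time is t_i = b_i·n_i / q:
  layer 1 (fine sand): t_1 = 9.73 × 0.21 / 0.008079 = 252.9 d
  layer 2 (silt): t_2 = 12.6 × 0.13 / 0.008079 = 202.8 d
  layer 3 (weathered basalt): t_3 = 8.91 × 0.16 / 0.008079 = 176.5 d
Total t = Σ t_i = 632.1 days = 1.731 years.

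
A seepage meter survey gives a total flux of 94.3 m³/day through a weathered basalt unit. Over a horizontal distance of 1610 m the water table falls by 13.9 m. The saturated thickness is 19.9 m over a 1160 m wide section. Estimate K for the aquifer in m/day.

Cross-sectional area A = 1160 × 19.9 = 23084 m².
Hydraulic gradient i = Δh / L = 13.9 / 1610 = 0.008634.
From Q = K·A·i, K = Q / (A·i) = 94.3 / (23084 × 0.008634) = 0.4732 m/day.

0.473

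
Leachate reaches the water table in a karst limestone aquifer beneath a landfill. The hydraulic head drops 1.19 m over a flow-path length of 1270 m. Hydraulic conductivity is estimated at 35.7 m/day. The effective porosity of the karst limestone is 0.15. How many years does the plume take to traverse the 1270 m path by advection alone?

Hydraulic gradient i = Δh / L = 1.19 / 1270 = 0.0009370.
Darcy flux q = K · i = 35.70 × 0.0009370 = 0.03345 m/day.
Seepage velocity v = q / n_e = 0.03345 / 0.15 = 0.2230 m/day.
Travel time t = L / v = 1270 / 0.2230 = 5695 days = 15.59 years.

15.6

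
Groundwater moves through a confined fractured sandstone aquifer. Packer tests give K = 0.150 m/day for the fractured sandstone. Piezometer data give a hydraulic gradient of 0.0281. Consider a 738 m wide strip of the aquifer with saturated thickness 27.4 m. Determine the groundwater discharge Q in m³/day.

Cross-sectional area A = 738 × 27.4 = 20221 m².
Hydraulic gradient i = 0.0281.
Darcy's law: Q = K · A · i = 0.1500 × 20221 × 0.02810 = 85.23 m³/day.

85.2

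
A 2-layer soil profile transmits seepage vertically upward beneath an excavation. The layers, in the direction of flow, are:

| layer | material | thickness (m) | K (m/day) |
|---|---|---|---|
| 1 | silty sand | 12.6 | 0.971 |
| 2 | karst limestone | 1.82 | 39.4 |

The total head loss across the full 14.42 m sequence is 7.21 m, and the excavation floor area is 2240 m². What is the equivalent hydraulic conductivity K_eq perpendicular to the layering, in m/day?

1.11

Flow is perpendicular to layering, so the layers act in series and the equivalent K is the thickness-weighted harmonic mean.
Total thickness L = 12.6 + 1.82 = 14.42 m.
Σ(b_i/K_i) = 12.6/0.971 + 1.82/39.4 = 13.02 d.
K_eq = L / Σ(b_i/K_i) = 14.42 / 13.02 = 1.107 m/day.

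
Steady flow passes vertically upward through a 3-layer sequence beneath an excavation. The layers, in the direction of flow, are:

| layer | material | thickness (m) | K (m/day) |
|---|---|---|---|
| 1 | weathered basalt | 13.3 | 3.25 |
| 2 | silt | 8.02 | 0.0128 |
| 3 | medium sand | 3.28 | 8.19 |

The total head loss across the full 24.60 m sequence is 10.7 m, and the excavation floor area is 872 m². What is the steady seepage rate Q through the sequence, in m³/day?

14.8

Flow is perpendicular to layering, so the layers act in series and the equivalent K is the thickness-weighted harmonic mean.
Total thickness L = 13.3 + 8.02 + 3.28 = 24.60 m.
Σ(b_i/K_i) = 13.3/3.25 + 8.02/0.0128 + 3.28/8.19 = 631.1 d.
K_eq = L / Σ(b_i/K_i) = 24.60 / 631.1 = 0.03898 m/day.
Q = K_eq · A · (Δh/L) = 0.03898 × 872 × (10.7/24.60) = 14.79 m³/day.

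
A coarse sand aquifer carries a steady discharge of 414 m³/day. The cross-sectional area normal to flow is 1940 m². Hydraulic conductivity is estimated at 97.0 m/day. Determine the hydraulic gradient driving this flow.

0.00220

From Q = K·A·i, i = Q / (K·A) = 414 / (97.00 × 1940) = 0.002200.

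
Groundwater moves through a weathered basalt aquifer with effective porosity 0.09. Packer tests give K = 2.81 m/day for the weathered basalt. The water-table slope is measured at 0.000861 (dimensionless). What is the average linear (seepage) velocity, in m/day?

0.0269

Hydraulic gradient i = 0.000861.
Darcy flux q = K · i = 2.810 × 0.0008610 = 0.002419 m/day.
Seepage velocity v = q / n_e = 0.002419 / 0.09 = 0.02688 m/day.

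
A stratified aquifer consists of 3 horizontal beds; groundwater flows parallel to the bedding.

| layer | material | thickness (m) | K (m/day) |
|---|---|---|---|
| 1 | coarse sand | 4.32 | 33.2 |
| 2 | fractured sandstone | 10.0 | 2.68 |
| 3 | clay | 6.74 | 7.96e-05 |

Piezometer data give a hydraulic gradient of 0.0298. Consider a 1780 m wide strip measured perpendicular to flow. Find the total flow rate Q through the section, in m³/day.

9030

Flow is parallel to layering, so each bed carries its own Darcy discharge and the transmissivities add.
Σ(K_i·b_i) = 33.2×4.32 + 2.68×10.0 + 7.96e-05×6.74 = 170.2 m²/day.
Hydraulic gradient i = 0.0298.
Q = Σ(K_i·b_i) · W · i = 170.2 × 1780 × 0.02980 = 9029 m³/day.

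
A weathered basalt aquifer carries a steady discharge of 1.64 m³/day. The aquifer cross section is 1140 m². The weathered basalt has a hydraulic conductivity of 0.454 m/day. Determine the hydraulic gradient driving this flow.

From Q = K·A·i, i = Q / (K·A) = 1.64 / (0.4540 × 1140) = 0.003169.

0.00317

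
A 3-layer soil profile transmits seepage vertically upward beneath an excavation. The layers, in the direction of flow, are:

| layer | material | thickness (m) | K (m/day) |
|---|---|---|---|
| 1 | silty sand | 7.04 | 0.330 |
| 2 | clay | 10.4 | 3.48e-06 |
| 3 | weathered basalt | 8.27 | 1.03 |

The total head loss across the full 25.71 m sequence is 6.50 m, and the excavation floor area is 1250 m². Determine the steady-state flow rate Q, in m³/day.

0.00272

Flow is perpendicular to layering, so the layers act in series and the equivalent K is the thickness-weighted harmonic mean.
Total thickness L = 7.04 + 10.4 + 8.27 = 25.71 m.
Σ(b_i/K_i) = 7.04/0.330 + 10.4/3.48e-06 + 8.27/1.03 = 2.989e+06 d.
K_eq = L / Σ(b_i/K_i) = 25.71 / 2.989e+06 = 8.603e-06 m/day.
Q = K_eq · A · (Δh/L) = 8.603e-06 × 1250 × (6.50/25.71) = 0.002719 m³/day.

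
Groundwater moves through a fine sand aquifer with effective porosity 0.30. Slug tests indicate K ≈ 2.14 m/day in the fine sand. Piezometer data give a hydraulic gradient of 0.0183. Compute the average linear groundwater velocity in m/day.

0.131

Hydraulic gradient i = 0.0183.
Darcy flux q = K · i = 2.140 × 0.01830 = 0.03916 m/day.
Seepage velocity v = q / n_e = 0.03916 / 0.30 = 0.1305 m/day.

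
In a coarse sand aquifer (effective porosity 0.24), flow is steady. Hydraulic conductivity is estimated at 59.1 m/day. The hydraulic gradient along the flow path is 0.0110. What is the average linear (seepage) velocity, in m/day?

2.71

Hydraulic gradient i = 0.0110.
Darcy flux q = K · i = 59.10 × 0.01100 = 0.6501 m/day.
Seepage velocity v = q / n_e = 0.6501 / 0.24 = 2.709 m/day.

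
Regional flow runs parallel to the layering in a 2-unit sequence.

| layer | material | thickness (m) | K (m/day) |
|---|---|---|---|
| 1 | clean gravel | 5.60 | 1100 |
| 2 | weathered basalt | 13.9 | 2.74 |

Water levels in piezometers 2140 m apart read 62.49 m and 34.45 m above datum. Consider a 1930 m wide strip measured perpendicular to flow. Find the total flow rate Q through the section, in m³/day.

157000

Flow is parallel to layering, so each bed carries its own Darcy discharge and the transmissivities add.
Σ(K_i·b_i) = 1100×5.60 + 2.74×13.9 = 6198 m²/day.
Hydraulic gradient i = (62.49 − 34.45) / 2140 = 28.04 / 2140 = 0.01310.
Q = Σ(K_i·b_i) · W · i = 6198 × 1930 × 0.01310 = 1.567e+05 m³/day.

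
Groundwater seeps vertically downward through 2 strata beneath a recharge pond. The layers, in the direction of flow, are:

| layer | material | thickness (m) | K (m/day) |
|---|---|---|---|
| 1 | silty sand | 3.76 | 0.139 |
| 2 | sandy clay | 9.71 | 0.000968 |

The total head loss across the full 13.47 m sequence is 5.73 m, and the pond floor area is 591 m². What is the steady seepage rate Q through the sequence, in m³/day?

0.337

Flow is perpendicular to layering, so the layers act in series and the equivalent K is the thickness-weighted harmonic mean.
Total thickness L = 3.76 + 9.71 = 13.47 m.
Σ(b_i/K_i) = 3.76/0.139 + 9.71/0.000968 = 10058 d.
K_eq = L / Σ(b_i/K_i) = 13.47 / 10058 = 0.001339 m/day.
Q = K_eq · A · (Δh/L) = 0.001339 × 591 × (5.73/13.47) = 0.3367 m³/day.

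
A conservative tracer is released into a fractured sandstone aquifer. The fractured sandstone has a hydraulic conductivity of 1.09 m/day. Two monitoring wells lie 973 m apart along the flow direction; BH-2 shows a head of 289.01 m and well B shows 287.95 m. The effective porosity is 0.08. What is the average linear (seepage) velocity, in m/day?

Hydraulic gradient i = (289.01 − 287.95) / 973 = 1.06 / 973 = 0.001089.
Darcy flux q = K · i = 1.090 × 0.001089 = 0.001187 m/day.
Seepage velocity v = q / n_e = 0.001187 / 0.08 = 0.01484 m/day.

0.0148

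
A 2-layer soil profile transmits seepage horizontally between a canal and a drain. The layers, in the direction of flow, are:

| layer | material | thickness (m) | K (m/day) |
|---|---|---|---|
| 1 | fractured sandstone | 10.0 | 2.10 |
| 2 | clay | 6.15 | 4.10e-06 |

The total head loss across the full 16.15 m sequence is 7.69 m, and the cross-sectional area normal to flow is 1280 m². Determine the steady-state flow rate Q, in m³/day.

Flow is perpendicular to layering, so the layers act in series and the equivalent K is the thickness-weighted harmonic mean.
Total thickness L = 10.0 + 6.15 = 16.15 m.
Σ(b_i/K_i) = 10.0/2.10 + 6.15/4.10e-06 = 1.500e+06 d.
K_eq = L / Σ(b_i/K_i) = 16.15 / 1.500e+06 = 1.077e-05 m/day.
Q = K_eq · A · (Δh/L) = 1.077e-05 × 1280 × (7.69/16.15) = 0.006562 m³/day.

0.00656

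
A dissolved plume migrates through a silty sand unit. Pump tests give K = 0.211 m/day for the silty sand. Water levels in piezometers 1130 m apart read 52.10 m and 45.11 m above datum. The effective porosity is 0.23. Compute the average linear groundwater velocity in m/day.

Hydraulic gradient i = (52.10 − 45.11) / 1130 = 6.99 / 1130 = 0.006186.
Darcy flux q = K · i = 0.2110 × 0.006186 = 0.001305 m/day.
Seepage velocity v = q / n_e = 0.001305 / 0.23 = 0.005675 m/day.

0.00567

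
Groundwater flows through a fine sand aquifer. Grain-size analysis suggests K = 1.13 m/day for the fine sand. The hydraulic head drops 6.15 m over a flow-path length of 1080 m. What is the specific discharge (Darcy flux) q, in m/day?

Hydraulic gradient i = Δh / L = 6.15 / 1080 = 0.005694.
Specific discharge q = K · i = 1.130 × 0.005694 = 0.006435 m/day.

0.00643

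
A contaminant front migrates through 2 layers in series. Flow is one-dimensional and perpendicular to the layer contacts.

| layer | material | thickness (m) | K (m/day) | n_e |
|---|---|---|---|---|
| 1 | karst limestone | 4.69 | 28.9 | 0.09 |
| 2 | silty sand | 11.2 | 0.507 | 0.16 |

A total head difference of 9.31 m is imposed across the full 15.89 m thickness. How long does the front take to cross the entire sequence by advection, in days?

5.29

With flow normal to the layers, continuity requires the same specific discharge q through every layer.
Σ(b_i/K_i) = 4.69/28.9 + 11.2/0.507 = 22.25 d.
q = Δh / Σ(b_i/K_i) = 9.31 / 22.25 = 0.4184 m/day.
In each layer the seepage velocity is v_i = q/n_i, so the layer transit time is t_i = b_i·n_i / q:
  layer 1 (karst limestone): t_1 = 4.69 × 0.09 / 0.4184 = 1.009 d
  layer 2 (silty sand): t_2 = 11.2 × 0.16 / 0.4184 = 4.283 d
Total t = Σ t_i = 5.292 days.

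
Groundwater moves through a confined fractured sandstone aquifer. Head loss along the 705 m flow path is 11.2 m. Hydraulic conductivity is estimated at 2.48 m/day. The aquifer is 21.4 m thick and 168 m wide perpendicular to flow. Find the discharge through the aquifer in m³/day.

142

Cross-sectional area A = 168 × 21.4 = 3595 m².
Hydraulic gradient i = Δh / L = 11.2 / 705 = 0.01589.
Darcy's law: Q = K · A · i = 2.480 × 3595 × 0.01589 = 141.6 m³/day.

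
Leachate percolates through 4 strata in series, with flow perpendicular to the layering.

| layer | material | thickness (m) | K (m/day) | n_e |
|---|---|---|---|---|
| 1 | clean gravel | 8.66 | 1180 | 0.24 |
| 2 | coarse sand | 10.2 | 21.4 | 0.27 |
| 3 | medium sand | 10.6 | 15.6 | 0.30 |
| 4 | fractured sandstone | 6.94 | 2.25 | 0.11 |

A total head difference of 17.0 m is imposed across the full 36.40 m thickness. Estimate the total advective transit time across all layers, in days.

2.19

With flow normal to the layers, continuity requires the same specific discharge q through every layer.
Σ(b_i/K_i) = 8.66/1180 + 10.2/21.4 + 10.6/15.6 + 6.94/2.25 = 4.248 d.
q = Δh / Σ(b_i/K_i) = 17.0 / 4.248 = 4.002 m/day.
In each layer the seepage velocity is v_i = q/n_i, so the layer transit time is t_i = b_i·n_i / q:
  layer 1 (clean gravel): t_1 = 8.66 × 0.24 / 4.002 = 0.5193 d
  layer 2 (coarse sand): t_2 = 10.2 × 0.27 / 4.002 = 0.6882 d
  layer 3 (medium sand): t_3 = 10.6 × 0.30 / 4.002 = 0.7946 d
  layer 4 (fractured sandstone): t_4 = 6.94 × 0.11 / 4.002 = 0.1908 d
Total t = Σ t_i = 2.193 days.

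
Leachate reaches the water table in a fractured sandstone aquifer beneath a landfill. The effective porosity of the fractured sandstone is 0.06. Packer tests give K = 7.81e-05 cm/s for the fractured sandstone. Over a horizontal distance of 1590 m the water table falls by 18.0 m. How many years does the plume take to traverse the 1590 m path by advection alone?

Convert K: 7.81e-05 cm/s × 864 = 0.06748 m/day.
Hydraulic gradient i = Δh / L = 18.0 / 1590 = 0.01132.
Darcy flux q = K · i = 0.06748 × 0.01132 = 0.0007639 m/day.
Seepage velocity v = q / n_e = 0.0007639 / 0.06 = 0.01273 m/day.
Travel time t = L / v = 1590 / 0.01273 = 1.249e+05 days = 341.9 years.

342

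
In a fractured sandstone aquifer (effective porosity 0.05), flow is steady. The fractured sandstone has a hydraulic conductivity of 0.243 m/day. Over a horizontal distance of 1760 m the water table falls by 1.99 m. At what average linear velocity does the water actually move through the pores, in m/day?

Hydraulic gradient i = Δh / L = 1.99 / 1760 = 0.001131.
Darcy flux q = K · i = 0.2430 × 0.001131 = 0.0002748 m/day.
Seepage velocity v = q / n_e = 0.0002748 / 0.05 = 0.005495 m/day.

0.00550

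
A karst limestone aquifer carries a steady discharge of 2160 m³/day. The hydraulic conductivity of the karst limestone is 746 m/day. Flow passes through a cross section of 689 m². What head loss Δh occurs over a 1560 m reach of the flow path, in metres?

From Q = K·A·i, i = Q / (K·A) = 2160 / (746.0 × 689.0) = 0.004202.
Head loss Δh = i · L = 0.004202 × 1560 = 6.556 m.

6.56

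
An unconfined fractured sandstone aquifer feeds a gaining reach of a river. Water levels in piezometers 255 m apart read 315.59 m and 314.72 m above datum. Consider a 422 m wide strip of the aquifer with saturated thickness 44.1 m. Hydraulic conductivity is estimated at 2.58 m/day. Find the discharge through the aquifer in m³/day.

Cross-sectional area A = 422 × 44.1 = 18610 m².
Hydraulic gradient i = (315.59 − 314.72) / 255 = 0.87 / 255 = 0.003412.
Darcy's law: Q = K · A · i = 2.580 × 18610 × 0.003412 = 163.8 m³/day.

164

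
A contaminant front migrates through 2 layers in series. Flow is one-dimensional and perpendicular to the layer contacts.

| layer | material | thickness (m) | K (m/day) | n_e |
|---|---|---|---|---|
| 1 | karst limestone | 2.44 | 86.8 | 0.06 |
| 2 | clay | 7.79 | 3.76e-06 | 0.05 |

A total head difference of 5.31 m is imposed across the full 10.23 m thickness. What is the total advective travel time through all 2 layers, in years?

With flow normal to the layers, continuity requires the same specific discharge q through every layer.
Σ(b_i/K_i) = 2.44/86.8 + 7.79/3.76e-06 = 2.072e+06 d.
q = Δh / Σ(b_i/K_i) = 5.31 / 2.072e+06 = 2.563e-06 m/day.
In each layer the seepage velocity is v_i = q/n_i, so the layer transit time is t_i = b_i·n_i / q:
  layer 1 (karst limestone): t_1 = 2.44 × 0.06 / 2.563e-06 = 57121 d
  layer 2 (clay): t_2 = 7.79 × 0.05 / 2.563e-06 = 1.520e+05 d
Total t = Σ t_i = 2.091e+05 days = 572.5 years.

572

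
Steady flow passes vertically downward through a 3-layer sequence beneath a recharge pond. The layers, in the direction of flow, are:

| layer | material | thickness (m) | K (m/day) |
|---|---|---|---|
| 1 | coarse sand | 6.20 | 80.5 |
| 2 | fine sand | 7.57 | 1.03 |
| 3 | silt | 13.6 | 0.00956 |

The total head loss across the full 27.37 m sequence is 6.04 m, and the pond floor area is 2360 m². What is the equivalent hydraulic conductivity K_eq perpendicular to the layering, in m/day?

0.0191

Flow is perpendicular to layering, so the layers act in series and the equivalent K is the thickness-weighted harmonic mean.
Total thickness L = 6.20 + 7.57 + 13.6 = 27.37 m.
Σ(b_i/K_i) = 6.20/80.5 + 7.57/1.03 + 13.6/0.00956 = 1430 d.
K_eq = L / Σ(b_i/K_i) = 27.37 / 1430 = 0.01914 m/day.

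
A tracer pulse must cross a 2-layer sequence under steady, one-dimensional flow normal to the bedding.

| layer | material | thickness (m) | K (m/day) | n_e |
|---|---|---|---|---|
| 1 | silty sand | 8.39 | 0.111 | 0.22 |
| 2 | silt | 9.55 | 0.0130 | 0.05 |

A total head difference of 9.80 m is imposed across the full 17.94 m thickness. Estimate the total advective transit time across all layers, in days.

With flow normal to the layers, continuity requires the same specific discharge q through every layer.
Σ(b_i/K_i) = 8.39/0.111 + 9.55/0.0130 = 810.2 d.
q = Δh / Σ(b_i/K_i) = 9.80 / 810.2 = 0.01210 m/day.
In each layer the seepage velocity is v_i = q/n_i, so the layer transit time is t_i = b_i·n_i / q:
  layer 1 (silty sand): t_1 = 8.39 × 0.22 / 0.01210 = 152.6 d
  layer 2 (silt): t_2 = 9.55 × 0.05 / 0.01210 = 39.48 d
Total t = Σ t_i = 192.1 days.

192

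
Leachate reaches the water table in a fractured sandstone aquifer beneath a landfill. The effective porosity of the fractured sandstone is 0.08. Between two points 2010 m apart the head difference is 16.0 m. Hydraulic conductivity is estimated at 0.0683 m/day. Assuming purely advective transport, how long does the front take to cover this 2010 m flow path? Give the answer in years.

Hydraulic gradient i = Δh / L = 16.0 / 2010 = 0.007960.
Darcy flux q = K · i = 0.06830 × 0.007960 = 0.0005437 m/day.
Seepage velocity v = q / n_e = 0.0005437 / 0.08 = 0.006796 m/day.
Travel time t = L / v = 2010 / 0.006796 = 2.958e+05 days = 809.8 years.

810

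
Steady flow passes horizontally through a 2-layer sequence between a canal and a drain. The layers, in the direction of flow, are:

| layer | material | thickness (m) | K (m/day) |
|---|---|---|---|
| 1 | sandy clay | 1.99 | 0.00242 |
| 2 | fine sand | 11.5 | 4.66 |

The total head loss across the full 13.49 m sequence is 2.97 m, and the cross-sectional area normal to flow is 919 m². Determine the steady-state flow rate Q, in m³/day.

3.31

Flow is perpendicular to layering, so the layers act in series and the equivalent K is the thickness-weighted harmonic mean.
Total thickness L = 1.99 + 11.5 = 13.49 m.
Σ(b_i/K_i) = 1.99/0.00242 + 11.5/4.66 = 824.8 d.
K_eq = L / Σ(b_i/K_i) = 13.49 / 824.8 = 0.01636 m/day.
Q = K_eq · A · (Δh/L) = 0.01636 × 919 × (2.97/13.49) = 3.309 m³/day.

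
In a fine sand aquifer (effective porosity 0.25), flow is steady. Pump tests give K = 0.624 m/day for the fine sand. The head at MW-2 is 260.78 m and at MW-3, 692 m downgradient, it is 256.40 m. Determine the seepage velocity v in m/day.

Hydraulic gradient i = (260.78 − 256.40) / 692 = 4.38 / 692 = 0.006329.
Darcy flux q = K · i = 0.6240 × 0.006329 = 0.003950 m/day.
Seepage velocity v = q / n_e = 0.003950 / 0.25 = 0.01580 m/day.

0.0158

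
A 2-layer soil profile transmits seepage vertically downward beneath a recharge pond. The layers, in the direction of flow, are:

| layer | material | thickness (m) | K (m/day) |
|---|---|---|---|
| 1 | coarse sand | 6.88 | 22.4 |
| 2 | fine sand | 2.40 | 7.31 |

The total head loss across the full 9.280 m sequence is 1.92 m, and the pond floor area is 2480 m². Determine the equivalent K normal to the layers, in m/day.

Flow is perpendicular to layering, so the layers act in series and the equivalent K is the thickness-weighted harmonic mean.
Total thickness L = 6.88 + 2.40 = 9.280 m.
Σ(b_i/K_i) = 6.88/22.4 + 2.40/7.31 = 0.6355 d.
K_eq = L / Σ(b_i/K_i) = 9.280 / 0.6355 = 14.60 m/day.

14.6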